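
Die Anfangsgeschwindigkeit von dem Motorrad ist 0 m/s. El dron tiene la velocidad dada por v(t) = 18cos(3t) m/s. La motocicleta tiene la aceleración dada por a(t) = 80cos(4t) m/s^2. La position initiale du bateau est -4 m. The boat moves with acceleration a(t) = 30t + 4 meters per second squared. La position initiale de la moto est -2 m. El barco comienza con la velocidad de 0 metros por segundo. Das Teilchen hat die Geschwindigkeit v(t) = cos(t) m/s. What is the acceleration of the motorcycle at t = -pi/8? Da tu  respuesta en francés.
De l'équation de l'accélération a(t) = 80·cos(4·t), nous substituons t = -pi/8 pour obtenir a = 0.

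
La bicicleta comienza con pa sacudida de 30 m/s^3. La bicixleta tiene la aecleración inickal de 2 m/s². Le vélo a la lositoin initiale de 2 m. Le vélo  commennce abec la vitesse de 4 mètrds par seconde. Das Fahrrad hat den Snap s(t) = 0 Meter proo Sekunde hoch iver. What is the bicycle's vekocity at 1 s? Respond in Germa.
Ausgehend von dem Snap s(t) = 0, nehmen wir 3 Integrale. Mit ∫s(t)dt und Anwendung von j(0) = 30, finden wir j(t) = 30. Mit ∫j(t)dt und Anwendung von a(0) = 2, finden wir a(t) = 30·t + 2. Die Stammfunktion von der Beschleunigung ist die Geschwindigkeit. Mit v(0) = 4 erhalten wir v(t) = 15·t^2 + 2·t + 4. Wir haben die Geschwindigkeit v(t) = 15·t^2 + 2·t + 4. Durch Einsetzen von t = 1: v(1) = 21.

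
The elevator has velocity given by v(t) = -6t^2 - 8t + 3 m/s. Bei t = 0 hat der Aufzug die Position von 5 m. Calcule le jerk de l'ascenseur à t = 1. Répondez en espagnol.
Debemos derivar nuestra ecuación de la velocidad v(t) = -6·t^2 - 8·t + 3 2 veces. Tomando d/dt de v(t), encontramos a(t) = -12·t - 8. Tomando d/dt de a(t), encontramos j(t) = -12. Usando j(t) = -12 y sustituyendo t = 1, encontramos j = -12.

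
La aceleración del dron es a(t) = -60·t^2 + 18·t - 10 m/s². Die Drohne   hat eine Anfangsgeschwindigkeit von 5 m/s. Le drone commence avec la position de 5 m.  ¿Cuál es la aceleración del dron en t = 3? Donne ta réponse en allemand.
Wir haben die Beschleunigung a(t) = -60·t^2 + 18·t - 10. Durch Einsetzen von t = 3: a(3) = -496.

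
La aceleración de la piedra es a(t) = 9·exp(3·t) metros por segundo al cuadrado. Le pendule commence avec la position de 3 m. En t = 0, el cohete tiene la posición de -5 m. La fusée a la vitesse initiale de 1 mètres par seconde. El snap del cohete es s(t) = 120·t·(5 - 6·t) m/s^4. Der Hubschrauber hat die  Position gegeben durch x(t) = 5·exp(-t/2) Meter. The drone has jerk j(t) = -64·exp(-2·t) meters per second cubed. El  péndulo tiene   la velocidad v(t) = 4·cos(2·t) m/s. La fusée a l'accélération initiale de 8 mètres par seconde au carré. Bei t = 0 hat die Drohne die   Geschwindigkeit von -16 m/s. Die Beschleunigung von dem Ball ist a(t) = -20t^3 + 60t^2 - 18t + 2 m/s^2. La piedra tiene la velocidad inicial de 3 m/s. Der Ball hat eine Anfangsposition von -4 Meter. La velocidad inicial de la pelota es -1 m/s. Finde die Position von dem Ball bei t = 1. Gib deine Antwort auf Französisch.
Nous devons intégrer notre équation de l'accélération a(t) = -20·t^3 + 60·t^2 - 18·t + 2 2 fois. En intégrant l'accélération et en utilisant la condition initiale v(0) = -1, nous obtenons v(t) = -5·t^4 + 20·t^3 - 9·t^2 + 2·t - 1. La primitive de la vitesse, avec x(0) = -4, donne la position: x(t) = -t^5 + 5·t^4 - 3·t^3 + t^2 - t - 4. En utilisant x(t) = -t^5 + 5·t^4 - 3·t^3 + t^2 - t - 4 et en substituant t = 1, nous trouvons x = -3.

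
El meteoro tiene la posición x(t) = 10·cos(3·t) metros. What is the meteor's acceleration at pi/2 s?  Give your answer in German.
Ausgehend von der Position x(t) = 10·cos(3·t), nehmen wir 2 Ableitungen. Durch Ableiten von der Position erhalten wir die Geschwindigkeit: v(t) = -30·sin(3·t). Die Ableitung von der Geschwindigkeit ergibt die Beschleunigung: a(t) = -90·cos(3·t). Aus der Gleichung für die Beschleunigung a(t) = -90·cos(3·t), setzen wir t = pi/2 ein und erhalten a = 0.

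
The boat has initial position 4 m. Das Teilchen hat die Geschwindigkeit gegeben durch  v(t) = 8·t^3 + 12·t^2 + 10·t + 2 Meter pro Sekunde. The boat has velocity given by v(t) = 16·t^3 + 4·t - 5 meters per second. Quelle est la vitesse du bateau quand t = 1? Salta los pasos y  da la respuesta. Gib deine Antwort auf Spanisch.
En t = 1, v = 15.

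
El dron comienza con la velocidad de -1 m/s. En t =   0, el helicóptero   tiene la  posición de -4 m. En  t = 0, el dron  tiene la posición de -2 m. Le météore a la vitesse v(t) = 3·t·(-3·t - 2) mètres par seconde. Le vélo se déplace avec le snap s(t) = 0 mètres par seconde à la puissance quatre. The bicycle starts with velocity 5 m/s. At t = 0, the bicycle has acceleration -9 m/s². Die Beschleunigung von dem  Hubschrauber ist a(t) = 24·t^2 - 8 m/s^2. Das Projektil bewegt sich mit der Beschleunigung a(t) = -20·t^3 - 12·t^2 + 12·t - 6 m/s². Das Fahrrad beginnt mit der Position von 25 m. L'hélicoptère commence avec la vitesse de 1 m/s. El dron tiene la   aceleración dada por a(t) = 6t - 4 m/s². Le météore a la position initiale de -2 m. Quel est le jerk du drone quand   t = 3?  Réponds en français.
Nous devons dériver notre équation de l'accélération a(t) = 6·t - 4 1 fois. La dérivée de l'accélération donne le jerk: j(t) = 6. Nous avons le jerk j(t) = 6. En substituant t = 3: j(3) = 6.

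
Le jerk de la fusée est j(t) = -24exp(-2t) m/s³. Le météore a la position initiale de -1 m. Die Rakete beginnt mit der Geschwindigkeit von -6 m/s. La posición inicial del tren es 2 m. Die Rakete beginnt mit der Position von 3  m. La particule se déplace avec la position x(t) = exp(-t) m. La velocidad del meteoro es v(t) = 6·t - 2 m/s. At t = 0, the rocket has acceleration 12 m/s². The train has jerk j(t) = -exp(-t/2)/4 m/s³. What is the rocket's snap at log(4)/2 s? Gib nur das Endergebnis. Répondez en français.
La réponse est 12.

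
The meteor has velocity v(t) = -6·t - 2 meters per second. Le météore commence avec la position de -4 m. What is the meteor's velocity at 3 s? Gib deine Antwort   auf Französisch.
En utilisant v(t) = -6·t - 2 et en substituant t = 3, nous trouvons v = -20.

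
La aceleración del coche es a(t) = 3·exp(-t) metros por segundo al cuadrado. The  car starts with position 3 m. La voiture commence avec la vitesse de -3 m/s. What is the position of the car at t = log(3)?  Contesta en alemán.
Wir müssen unsere Gleichung für die Beschleunigung a(t) = 3·exp(-t) 2-mal integrieren. Mit ∫a(t)dt und Anwendung von v(0) = -3, finden wir v(t) = -3·exp(-t). Durch Integration von der Geschwindigkeit und Verwendung der Anfangsbedingung x(0) = 3, erhalten wir x(t) = 3·exp(-t). Aus der Gleichung für die Position x(t) = 3·exp(-t), setzen wir t = log(3) ein und erhalten x = 1.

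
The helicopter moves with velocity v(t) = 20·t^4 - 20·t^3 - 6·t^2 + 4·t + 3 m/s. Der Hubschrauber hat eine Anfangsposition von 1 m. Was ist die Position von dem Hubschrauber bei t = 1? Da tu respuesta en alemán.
Ausgehend von der Geschwindigkeit v(t) = 20·t^4 - 20·t^3 - 6·t^2 + 4·t + 3, nehmen wir 1 Stammfunktion. Das Integral von der Geschwindigkeit, mit x(0) = 1, ergibt die Position: x(t) = 4·t^5 - 5·t^4 - 2·t^3 + 2·t^2 + 3·t + 1. Aus der Gleichung für die Position x(t) = 4·t^5 - 5·t^4 - 2·t^3 + 2·t^2 + 3·t + 1, setzen wir t = 1 ein und erhalten x = 3.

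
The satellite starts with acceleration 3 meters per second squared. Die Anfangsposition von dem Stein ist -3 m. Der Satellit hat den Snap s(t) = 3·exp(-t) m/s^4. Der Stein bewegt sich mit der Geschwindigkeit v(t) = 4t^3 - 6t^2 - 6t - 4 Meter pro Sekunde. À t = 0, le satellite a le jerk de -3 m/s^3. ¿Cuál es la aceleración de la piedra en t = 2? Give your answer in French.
En partant de la vitesse v(t) = 4·t^3 - 6·t^2 - 6·t - 4, nous prenons 1 dérivée. En prenant d/dt de v(t), nous trouvons a(t) = 12·t^2 - 12·t - 6. Nous avons l'accélération a(t) = 12·t^2 - 12·t - 6. En substituant t = 2: a(2) = 18.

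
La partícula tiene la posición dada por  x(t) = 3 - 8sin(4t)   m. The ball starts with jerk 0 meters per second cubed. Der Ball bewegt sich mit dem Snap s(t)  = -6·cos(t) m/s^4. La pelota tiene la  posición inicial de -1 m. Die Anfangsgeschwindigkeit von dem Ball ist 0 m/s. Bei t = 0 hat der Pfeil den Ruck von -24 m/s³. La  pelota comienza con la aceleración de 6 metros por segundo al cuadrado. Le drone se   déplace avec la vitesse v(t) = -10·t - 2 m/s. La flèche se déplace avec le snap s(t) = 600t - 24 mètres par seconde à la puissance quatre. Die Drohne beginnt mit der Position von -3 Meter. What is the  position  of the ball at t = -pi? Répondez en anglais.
We need to integrate our snap equation s(t) = -6·cos(t) 4 times. The integral of snap is jerk. Using j(0) = 0, we get j(t) = -6·sin(t). Integrating jerk and using the initial condition a(0) = 6, we get a(t) = 6·cos(t). Integrating acceleration and using the initial condition v(0) = 0, we get v(t) = 6·sin(t). The antiderivative of velocity is position. Using x(0) = -1, we get x(t) = 5 - 6·cos(t). Using x(t) = 5 - 6·cos(t) and substituting t = -pi, we find x = 11.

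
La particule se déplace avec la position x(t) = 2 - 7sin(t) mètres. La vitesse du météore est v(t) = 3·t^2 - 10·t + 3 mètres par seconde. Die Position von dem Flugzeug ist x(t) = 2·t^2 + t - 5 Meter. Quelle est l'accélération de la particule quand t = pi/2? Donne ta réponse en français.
Pour résoudre ceci, nous devons prendre 2 dérivées de notre équation de la position x(t) = 2 - 7·sin(t). La dérivée de la position donne la vitesse: v(t) = -7·cos(t). En dérivant la vitesse, nous obtenons l'accélération: a(t) = 7·sin(t). Nous avons l'accélération a(t) = 7·sin(t). En substituant t = pi/2: a(pi/2) = 7.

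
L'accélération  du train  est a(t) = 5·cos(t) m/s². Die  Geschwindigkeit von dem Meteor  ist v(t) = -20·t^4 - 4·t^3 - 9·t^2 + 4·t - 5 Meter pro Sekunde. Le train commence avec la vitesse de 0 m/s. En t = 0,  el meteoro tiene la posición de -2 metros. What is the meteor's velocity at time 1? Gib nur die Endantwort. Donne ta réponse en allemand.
Bei t = 1, v = -34.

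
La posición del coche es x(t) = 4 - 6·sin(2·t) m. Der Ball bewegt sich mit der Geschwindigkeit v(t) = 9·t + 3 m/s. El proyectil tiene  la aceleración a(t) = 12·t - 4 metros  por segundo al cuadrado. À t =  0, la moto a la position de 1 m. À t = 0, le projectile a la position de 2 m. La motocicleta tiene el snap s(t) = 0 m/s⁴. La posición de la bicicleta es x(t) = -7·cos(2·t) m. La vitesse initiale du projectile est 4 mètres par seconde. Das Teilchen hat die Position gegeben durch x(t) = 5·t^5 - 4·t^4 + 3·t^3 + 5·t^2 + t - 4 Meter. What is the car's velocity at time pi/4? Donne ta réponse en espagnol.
Partiendo de la posición x(t) = 4 - 6·sin(2·t), tomamos 1 derivada. La derivada de la posición da la velocidad: v(t) = -12·cos(2·t). De la ecuación de la velocidad v(t) = -12·cos(2·t), sustituimos t = pi/4 para obtener v = 0.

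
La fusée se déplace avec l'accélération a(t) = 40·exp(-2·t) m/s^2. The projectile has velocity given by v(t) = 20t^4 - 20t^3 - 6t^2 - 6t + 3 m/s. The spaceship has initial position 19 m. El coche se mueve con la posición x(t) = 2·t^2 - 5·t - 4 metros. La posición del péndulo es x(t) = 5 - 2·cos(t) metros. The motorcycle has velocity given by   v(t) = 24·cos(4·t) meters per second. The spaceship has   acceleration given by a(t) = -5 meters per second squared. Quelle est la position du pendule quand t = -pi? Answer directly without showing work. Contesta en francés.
La position à t = -pi est x = 7.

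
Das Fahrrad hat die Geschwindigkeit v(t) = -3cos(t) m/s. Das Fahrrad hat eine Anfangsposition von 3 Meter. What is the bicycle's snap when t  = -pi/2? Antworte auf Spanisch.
Debemos derivar nuestra ecuación de la velocidad v(t) = -3·cos(t) 3 veces. Tomando d/dt de v(t), encontramos a(t) = 3·sin(t). Tomando d/dt de a(t), encontramos j(t) = 3·cos(t). Derivando la sacudida, obtenemos el snap: s(t) = -3·sin(t). Tenemos el snap s(t) = -3·sin(t). Sustituyendo t = -pi/2: s(-pi/2) = 3.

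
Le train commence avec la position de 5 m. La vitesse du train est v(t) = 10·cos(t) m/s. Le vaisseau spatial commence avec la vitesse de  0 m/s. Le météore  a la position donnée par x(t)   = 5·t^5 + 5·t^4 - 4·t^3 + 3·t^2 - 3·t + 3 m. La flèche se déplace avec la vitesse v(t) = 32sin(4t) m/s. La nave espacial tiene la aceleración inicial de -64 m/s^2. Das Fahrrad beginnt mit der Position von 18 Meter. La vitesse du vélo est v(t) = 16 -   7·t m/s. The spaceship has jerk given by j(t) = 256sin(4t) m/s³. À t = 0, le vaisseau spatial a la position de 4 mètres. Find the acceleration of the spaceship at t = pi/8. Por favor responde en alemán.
Wir müssen unsere Gleichung für den Ruck j(t) = 256·sin(4·t) 1-mal integrieren. Durch Integration von dem Ruck und Verwendung der Anfangsbedingung a(0) = -64, erhalten wir a(t) = -64·cos(4·t). Wir haben die Beschleunigung a(t) = -64·cos(4·t). Durch Einsetzen von t = pi/8: a(pi/8) = 0.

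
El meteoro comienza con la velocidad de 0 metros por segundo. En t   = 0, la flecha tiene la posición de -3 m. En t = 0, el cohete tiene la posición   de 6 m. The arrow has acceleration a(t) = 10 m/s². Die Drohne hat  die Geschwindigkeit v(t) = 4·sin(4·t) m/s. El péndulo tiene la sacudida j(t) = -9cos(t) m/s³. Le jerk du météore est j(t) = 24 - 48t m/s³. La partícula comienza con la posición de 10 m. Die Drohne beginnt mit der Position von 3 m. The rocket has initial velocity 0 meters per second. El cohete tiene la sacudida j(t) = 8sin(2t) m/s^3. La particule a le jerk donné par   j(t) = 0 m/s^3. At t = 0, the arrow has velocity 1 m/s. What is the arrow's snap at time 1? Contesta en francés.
Pour résoudre ceci, nous devons prendre 2 dérivées de notre équation de l'accélération a(t) = 10. En dérivant l'accélération, nous obtenons le jerk: j(t) = 0. En prenant d/dt de j(t), nous trouvons s(t) = 0. En utilisant s(t) = 0 et en substituant t = 1, nous trouvons s = 0.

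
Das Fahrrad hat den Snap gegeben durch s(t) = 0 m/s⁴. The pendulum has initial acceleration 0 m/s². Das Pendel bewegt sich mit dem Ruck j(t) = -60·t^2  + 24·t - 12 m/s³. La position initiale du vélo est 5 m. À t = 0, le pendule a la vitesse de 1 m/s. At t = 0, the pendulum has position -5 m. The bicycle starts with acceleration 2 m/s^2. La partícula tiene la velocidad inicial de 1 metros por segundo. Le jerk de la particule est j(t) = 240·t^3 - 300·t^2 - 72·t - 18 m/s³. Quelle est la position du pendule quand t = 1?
Nous devons trouver l'intégrale de notre équation du jerk j(t) = -60·t^2 + 24·t - 12 3 fois. En intégrant le jerk et en utilisant la condition initiale a(0) = 0, nous obtenons a(t) = 4·t·(-5·t^2 + 3·t - 3). L'intégrale de l'accélération est la vitesse. En utilisant v(0) = 1, nous obtenons v(t) = -5·t^4 + 4·t^3 - 6·t^2 + 1. La primitive de la vitesse est la position. En utilisant x(0) = -5, nous obtenons x(t) = -t^5 + t^4 - 2·t^3 + t - 5. Nous avons la position x(t) = -t^5 + t^4 - 2·t^3 + t - 5. En substituant t = 1: x(1) = -6.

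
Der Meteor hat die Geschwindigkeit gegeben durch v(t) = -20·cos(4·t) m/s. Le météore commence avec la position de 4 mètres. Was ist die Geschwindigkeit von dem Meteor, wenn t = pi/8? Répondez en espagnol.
De la ecuación de la velocidad v(t) = -20·cos(4·t), sustituimos t = pi/8 para obtener v = 0.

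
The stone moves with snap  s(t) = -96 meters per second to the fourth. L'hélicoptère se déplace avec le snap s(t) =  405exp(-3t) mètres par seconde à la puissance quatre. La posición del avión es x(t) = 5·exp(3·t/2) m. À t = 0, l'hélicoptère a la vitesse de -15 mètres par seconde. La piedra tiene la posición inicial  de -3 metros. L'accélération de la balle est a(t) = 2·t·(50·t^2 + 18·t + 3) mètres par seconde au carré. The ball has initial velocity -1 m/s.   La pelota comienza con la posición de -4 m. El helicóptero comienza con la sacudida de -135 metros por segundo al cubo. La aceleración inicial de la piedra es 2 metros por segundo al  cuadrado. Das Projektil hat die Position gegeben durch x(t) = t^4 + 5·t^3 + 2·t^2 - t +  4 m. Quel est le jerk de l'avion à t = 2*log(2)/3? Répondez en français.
Pour résoudre ceci, nous devons prendre 3 dérivées de notre équation de la position x(t) = 5·exp(3·t/2). En dérivant la position, nous obtenons la vitesse: v(t) = 15·exp(3·t/2)/2. En dérivant la vitesse, nous obtenons l'accélération: a(t) = 45·exp(3·t/2)/4. En dérivant l'accélération, nous obtenons le jerk: j(t) = 135·exp(3·t/2)/8. Nous avons le jerk j(t) = 135·exp(3·t/2)/8. En substituant t = 2*log(2)/3: j(2*log(2)/3) = 135/4.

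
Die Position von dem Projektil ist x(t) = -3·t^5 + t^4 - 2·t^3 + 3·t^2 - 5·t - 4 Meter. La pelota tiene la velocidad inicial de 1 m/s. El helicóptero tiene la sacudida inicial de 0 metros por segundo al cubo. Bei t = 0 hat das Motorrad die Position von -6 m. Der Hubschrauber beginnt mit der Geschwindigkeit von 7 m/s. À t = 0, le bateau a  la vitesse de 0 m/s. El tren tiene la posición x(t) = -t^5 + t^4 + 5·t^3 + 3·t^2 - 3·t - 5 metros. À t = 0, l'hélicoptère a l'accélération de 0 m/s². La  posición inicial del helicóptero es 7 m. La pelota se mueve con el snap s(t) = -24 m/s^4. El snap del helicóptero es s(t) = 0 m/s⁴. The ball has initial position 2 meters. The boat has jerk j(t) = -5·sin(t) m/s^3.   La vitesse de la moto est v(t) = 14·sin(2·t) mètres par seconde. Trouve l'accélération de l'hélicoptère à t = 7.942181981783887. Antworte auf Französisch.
En partant du snap s(t) = 0, nous prenons 2 primitives. La primitive du snap est le jerk. En utilisant j(0) = 0, nous obtenons j(t) = 0. En prenant ∫j(t)dt et en appliquant a(0) = 0, nous trouvons a(t) = 0. Nous avons l'accélération a(t) = 0. En substituant t = 7.942181981783887: a(7.942181981783887) = 0.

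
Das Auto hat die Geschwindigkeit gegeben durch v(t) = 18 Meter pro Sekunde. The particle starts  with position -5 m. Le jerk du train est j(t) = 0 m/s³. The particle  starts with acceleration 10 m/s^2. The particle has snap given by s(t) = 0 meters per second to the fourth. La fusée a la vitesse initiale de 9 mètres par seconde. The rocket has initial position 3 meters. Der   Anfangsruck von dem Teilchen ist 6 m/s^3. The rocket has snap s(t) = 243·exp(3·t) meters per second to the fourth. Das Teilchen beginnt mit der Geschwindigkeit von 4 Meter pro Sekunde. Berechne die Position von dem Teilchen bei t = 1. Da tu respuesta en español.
Para resolver esto, necesitamos tomar 4 integrales de nuestra ecuación del snap s(t) = 0. Integrando el snap y usando la condición inicial j(0) = 6, obtenemos j(t) = 6. La integral de la sacudida es la aceleración. Usando a(0) = 10, obtenemos a(t) = 6·t + 10. Tomando ∫a(t)dt y aplicando v(0) = 4, encontramos v(t) = 3·t^2 + 10·t + 4. La antiderivada de la velocidad, con x(0) = -5, da la posición: x(t) = t^3 + 5·t^2 + 4·t - 5. Tenemos la posición x(t) = t^3 + 5·t^2 + 4·t - 5. Sustituyendo t = 1: x(1) = 5.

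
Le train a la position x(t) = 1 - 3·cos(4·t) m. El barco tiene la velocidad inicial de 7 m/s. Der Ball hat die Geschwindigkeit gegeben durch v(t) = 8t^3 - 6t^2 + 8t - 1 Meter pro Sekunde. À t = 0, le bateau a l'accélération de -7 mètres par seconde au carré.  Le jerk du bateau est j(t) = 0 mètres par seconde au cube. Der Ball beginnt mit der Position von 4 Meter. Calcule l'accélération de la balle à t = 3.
Pour résoudre ceci, nous devons prendre 1 dérivée de notre équation de la vitesse v(t) = 8·t^3 - 6·t^2 + 8·t - 1. La dérivée de la vitesse donne l'accélération: a(t) = 24·t^2 - 12·t + 8. De l'équation de l'accélération a(t) = 24·t^2 - 12·t + 8, nous substituons t = 3 pour obtenir a = 188.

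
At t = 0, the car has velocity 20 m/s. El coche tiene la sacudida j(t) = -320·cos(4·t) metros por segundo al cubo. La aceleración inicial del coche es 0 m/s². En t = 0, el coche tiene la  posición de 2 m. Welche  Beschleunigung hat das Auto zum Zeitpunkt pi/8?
Ausgehend von dem Ruck j(t) = -320·cos(4·t), nehmen wir 1 Integral. Die Stammfunktion von dem Ruck, mit a(0) = 0, ergibt die Beschleunigung: a(t) = -80·sin(4·t). Aus der Gleichung für die Beschleunigung a(t) = -80·sin(4·t), setzen wir t = pi/8 ein und erhalten a = -80.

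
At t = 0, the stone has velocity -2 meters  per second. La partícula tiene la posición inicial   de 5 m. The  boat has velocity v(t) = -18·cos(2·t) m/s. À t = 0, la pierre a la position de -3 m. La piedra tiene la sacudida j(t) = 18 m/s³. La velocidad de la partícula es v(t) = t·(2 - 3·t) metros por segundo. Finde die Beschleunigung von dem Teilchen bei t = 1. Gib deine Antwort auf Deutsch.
Um dies zu lösen, müssen wir 1 Ableitung unserer Gleichung für die Geschwindigkeit v(t) = t·(2 - 3·t) nehmen. Die Ableitung von der Geschwindigkeit ergibt die Beschleunigung: a(t) = 2 - 6·t. Aus der Gleichung für die Beschleunigung a(t) = 2 - 6·t, setzen wir t = 1 ein und erhalten a = -4.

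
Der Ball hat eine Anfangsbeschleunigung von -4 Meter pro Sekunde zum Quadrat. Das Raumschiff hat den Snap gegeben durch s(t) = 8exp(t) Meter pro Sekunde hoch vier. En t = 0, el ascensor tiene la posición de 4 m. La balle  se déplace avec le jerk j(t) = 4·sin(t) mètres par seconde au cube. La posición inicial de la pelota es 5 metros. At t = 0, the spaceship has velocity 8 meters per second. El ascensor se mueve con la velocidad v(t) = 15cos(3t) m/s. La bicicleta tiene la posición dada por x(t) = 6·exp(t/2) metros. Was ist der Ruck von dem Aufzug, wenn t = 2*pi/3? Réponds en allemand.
Um dies zu lösen, müssen wir 2 Ableitungen unserer Gleichung für die Geschwindigkeit v(t) = 15·cos(3·t) nehmen. Mit d/dt von v(t) finden wir a(t) = -45·sin(3·t). Die Ableitung von der Beschleunigung ergibt den Ruck: j(t) = -135·cos(3·t). Wir haben den Ruck j(t) = -135·cos(3·t). Durch Einsetzen von t = 2*pi/3: j(2*pi/3) = -135.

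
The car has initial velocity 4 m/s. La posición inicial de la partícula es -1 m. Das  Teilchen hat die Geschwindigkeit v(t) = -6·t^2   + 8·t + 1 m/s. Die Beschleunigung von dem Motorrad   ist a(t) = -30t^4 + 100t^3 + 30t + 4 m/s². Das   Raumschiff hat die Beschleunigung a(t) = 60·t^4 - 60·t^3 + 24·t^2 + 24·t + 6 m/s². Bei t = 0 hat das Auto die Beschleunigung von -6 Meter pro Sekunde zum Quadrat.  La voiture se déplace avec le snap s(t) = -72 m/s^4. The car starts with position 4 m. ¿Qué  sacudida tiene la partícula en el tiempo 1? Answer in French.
Nous devons dériver notre équation de la vitesse v(t) = -6·t^2 + 8·t + 1 2 fois. En dérivant la vitesse, nous obtenons l'accélération: a(t) = 8 - 12·t. En prenant d/dt de a(t), nous trouvons j(t) = -12. En utilisant j(t) = -12 et en substituant t = 1, nous trouvons j = -12.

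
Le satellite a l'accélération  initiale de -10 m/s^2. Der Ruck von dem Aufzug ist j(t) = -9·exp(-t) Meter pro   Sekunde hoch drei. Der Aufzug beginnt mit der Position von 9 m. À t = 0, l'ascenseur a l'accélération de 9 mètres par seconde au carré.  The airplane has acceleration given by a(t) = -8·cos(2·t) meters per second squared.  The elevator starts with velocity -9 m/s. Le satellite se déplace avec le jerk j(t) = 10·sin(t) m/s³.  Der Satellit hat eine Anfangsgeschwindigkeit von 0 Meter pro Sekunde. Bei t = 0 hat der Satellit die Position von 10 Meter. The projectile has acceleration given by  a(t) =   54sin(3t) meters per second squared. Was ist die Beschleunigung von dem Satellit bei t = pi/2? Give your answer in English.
To solve this, we need to take 1 antiderivative of our jerk equation j(t) = 10·sin(t). Finding the integral of j(t) and using a(0) = -10: a(t) = -10·cos(t). From the given acceleration equation a(t) = -10·cos(t), we substitute t = pi/2 to get a = 0.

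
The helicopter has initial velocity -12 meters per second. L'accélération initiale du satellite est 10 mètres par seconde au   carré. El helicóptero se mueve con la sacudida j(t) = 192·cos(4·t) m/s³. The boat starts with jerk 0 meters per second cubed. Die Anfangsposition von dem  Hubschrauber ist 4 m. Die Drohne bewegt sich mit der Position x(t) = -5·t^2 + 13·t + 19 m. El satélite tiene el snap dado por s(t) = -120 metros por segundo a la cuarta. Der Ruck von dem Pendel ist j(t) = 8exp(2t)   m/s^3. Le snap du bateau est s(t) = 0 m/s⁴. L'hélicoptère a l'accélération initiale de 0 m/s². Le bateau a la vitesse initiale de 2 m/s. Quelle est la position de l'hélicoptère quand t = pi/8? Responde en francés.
En partant du jerk j(t) = 192·cos(4·t), nous prenons 3 intégrales. En prenant ∫j(t)dt et en appliquant a(0) = 0, nous trouvons a(t) = 48·sin(4·t). En prenant ∫a(t)dt et en appliquant v(0) = -12, nous trouvons v(t) = -12·cos(4·t). L'intégrale de la vitesse, avec x(0) = 4, donne la position: x(t) = 4 - 3·sin(4·t). Nous avons la position x(t) = 4 - 3·sin(4·t). En substituant t = pi/8: x(pi/8) = 1.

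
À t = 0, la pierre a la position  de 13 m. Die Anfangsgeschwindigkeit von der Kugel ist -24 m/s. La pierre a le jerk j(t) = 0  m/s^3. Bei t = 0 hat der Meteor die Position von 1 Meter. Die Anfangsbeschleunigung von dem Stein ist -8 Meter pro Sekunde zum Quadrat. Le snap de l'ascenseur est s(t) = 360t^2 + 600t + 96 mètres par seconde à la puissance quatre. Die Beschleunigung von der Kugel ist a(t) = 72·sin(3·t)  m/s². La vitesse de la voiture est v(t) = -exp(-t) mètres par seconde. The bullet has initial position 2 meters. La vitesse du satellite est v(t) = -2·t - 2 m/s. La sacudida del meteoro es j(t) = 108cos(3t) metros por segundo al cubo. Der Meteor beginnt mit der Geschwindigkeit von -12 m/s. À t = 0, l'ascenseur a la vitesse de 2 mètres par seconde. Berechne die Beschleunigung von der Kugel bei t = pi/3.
Wir haben die Beschleunigung a(t) = 72·sin(3·t). Durch Einsetzen von t = pi/3: a(pi/3) = 0.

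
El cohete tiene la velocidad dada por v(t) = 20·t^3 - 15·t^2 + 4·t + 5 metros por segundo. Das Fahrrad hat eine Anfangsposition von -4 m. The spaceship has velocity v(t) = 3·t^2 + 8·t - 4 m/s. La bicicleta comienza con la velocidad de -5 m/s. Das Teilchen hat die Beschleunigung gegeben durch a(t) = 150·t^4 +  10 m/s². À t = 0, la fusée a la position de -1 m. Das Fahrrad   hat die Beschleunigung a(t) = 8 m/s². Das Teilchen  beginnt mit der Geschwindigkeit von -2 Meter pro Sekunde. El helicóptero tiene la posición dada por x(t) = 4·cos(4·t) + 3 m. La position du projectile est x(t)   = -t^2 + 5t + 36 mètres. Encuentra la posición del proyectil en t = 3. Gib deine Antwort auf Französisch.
En utilisant x(t) = -t^2 + 5·t + 36 et en substituant t = 3, nous trouvons x = 42.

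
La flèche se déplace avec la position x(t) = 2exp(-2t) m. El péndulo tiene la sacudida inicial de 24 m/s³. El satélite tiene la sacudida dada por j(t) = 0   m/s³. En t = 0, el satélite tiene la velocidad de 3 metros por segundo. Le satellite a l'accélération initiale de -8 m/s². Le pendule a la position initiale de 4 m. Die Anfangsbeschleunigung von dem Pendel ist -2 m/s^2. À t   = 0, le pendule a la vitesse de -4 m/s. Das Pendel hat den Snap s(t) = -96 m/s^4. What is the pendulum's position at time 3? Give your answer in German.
Ausgehend von dem Snap s(t) = -96, nehmen wir 4 Stammfunktionen. Mit ∫s(t)dt und Anwendung von j(0) = 24, finden wir j(t) = 24 - 96·t. Die Stammfunktion von dem Ruck, mit a(0) = -2, ergibt die Beschleunigung: a(t) = -48·t^2 + 24·t - 2. Das Integral von der Beschleunigung, mit v(0) = -4, ergibt die Geschwindigkeit: v(t) = -16·t^3 + 12·t^2 - 2·t - 4. Durch Integration von der Geschwindigkeit und Verwendung der Anfangsbedingung x(0) = 4, erhalten wir x(t) = -4·t^4 + 4·t^3 - t^2 - 4·t + 4. Mit x(t) = -4·t^4 + 4·t^3 - t^2 - 4·t + 4 und Einsetzen von t = 3, finden wir x = -233.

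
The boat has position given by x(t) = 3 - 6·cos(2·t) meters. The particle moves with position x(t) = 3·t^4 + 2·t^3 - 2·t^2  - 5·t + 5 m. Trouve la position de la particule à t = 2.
De l'équation de la position x(t) = 3·t^4 + 2·t^3 - 2·t^2 - 5·t + 5, nous substituons t = 2 pour obtenir x = 51.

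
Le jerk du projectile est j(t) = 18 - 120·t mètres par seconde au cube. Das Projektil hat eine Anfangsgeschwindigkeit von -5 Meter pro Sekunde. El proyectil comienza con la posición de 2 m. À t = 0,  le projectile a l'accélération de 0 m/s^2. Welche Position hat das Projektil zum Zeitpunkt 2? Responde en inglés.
To find the answer, we compute 3 integrals of j(t) = 18 - 120·t. The antiderivative of jerk, with a(0) = 0, gives acceleration: a(t) = 6·t·(3 - 10·t). Integrating acceleration and using the initial condition v(0) = -5, we get v(t) = -20·t^3 + 9·t^2 - 5. Taking ∫v(t)dt and applying x(0) = 2, we find x(t) = -5·t^4 + 3·t^3 - 5·t + 2. We have position x(t) = -5·t^4 + 3·t^3 - 5·t + 2. Substituting t = 2: x(2) = -64.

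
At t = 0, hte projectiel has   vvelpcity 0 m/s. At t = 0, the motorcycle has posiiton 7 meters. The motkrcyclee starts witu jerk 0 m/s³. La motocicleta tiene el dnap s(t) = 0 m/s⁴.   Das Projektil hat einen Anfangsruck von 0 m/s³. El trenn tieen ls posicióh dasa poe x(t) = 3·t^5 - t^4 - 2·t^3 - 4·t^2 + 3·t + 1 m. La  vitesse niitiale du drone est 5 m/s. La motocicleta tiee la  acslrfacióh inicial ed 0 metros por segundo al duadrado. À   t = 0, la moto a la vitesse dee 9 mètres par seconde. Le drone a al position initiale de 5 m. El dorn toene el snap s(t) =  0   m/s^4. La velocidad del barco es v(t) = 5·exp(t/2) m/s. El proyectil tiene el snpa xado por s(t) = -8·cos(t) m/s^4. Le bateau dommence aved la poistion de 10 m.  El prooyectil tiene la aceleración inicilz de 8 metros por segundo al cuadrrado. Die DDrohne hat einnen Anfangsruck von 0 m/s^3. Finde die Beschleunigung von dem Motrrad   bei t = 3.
Um dies zu lösen, müssen wir 2 Integrale unserer Gleichung für den Snap s(t) = 0 finden. Durch Integration von dem Snap und Verwendung der Anfangsbedingung j(0) = 0, erhalten wir j(t) = 0. Durch Integration von dem Ruck und Verwendung der Anfangsbedingung a(0) = 0, erhalten wir a(t) = 0. Mit a(t) = 0 und Einsetzen von t = 3, finden wir a = 0.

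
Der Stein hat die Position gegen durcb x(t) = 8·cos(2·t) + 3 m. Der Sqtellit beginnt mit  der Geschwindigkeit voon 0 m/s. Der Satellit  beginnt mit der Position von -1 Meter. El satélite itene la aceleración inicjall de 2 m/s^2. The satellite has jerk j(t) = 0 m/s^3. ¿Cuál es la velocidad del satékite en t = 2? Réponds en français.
En partant du jerk j(t) = 0, nous prenons 2 primitives. En intégrant le jerk et en utilisant la condition initiale a(0) = 2, nous obtenons a(t) = 2. En intégrant l'accélération et en utilisant la condition initiale v(0) = 0, nous obtenons v(t) = 2·t. De l'équation de la vitesse v(t) = 2·t, nous substituons t = 2 pour obtenir v = 4.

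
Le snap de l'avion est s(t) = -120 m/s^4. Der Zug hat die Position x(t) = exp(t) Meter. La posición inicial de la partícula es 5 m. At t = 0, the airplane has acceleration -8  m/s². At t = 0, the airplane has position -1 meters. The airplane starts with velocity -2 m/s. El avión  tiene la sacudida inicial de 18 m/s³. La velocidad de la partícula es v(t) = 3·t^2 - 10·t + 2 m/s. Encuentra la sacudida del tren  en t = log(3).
Partiendo de la posición x(t) = exp(t), tomamos 3 derivadas. Derivando la posición, obtenemos la velocidad: v(t) = exp(t). Derivando la velocidad, obtenemos la aceleración: a(t) = exp(t). Derivando la aceleración, obtenemos la sacudida: j(t) = exp(t). De la ecuación de la sacudida j(t) = exp(t), sustituimos t = log(3) para obtener j = 3.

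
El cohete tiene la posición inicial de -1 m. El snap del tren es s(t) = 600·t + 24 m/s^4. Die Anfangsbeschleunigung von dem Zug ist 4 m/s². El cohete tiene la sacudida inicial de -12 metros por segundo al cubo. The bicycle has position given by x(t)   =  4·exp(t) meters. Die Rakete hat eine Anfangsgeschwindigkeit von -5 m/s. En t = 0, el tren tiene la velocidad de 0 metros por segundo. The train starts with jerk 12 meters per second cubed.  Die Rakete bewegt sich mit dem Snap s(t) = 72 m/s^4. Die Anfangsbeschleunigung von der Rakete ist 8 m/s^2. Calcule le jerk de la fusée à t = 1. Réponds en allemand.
Wir müssen die Stammfunktion unserer Gleichung für den Snap s(t) = 72 1-mal finden. Durch Integration von dem Snap und Verwendung der Anfangsbedingung j(0) = -12, erhalten wir j(t) = 72·t - 12. Aus der Gleichung für den Ruck j(t) = 72·t - 12, setzen wir t = 1 ein und erhalten j = 60.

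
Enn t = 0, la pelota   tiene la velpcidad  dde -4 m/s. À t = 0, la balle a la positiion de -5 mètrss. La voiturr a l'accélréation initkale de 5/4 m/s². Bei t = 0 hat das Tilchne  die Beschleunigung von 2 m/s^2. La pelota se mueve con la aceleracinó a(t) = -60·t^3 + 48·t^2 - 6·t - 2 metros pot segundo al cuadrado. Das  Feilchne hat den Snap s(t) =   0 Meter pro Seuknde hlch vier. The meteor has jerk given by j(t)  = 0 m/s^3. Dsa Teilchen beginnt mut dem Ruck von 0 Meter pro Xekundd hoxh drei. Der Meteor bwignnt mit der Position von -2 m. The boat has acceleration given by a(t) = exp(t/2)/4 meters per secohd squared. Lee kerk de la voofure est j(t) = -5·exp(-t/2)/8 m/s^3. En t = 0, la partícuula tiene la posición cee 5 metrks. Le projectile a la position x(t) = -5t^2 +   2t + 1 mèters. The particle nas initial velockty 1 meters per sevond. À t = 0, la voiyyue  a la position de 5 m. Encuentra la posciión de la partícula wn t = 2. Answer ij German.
Wir müssen die Stammfunktion unserer Gleichung für den Snap s(t) = 0 4-mal finden. Durch Integration von dem Snap und Verwendung der Anfangsbedingung j(0) = 0, erhalten wir j(t) = 0. Durch Integration von dem Ruck und Verwendung der Anfangsbedingung a(0) = 2, erhalten wir a(t) = 2. Durch Integration von der Beschleunigung und Verwendung der Anfangsbedingung v(0) = 1, erhalten wir v(t) = 2·t + 1. Die Stammfunktion von der Geschwindigkeit ist die Position. Mit x(0) = 5 erhalten wir x(t) = t^2 + t + 5. Wir haben die Position x(t) = t^2 + t + 5. Durch Einsetzen von t = 2: x(2) = 11.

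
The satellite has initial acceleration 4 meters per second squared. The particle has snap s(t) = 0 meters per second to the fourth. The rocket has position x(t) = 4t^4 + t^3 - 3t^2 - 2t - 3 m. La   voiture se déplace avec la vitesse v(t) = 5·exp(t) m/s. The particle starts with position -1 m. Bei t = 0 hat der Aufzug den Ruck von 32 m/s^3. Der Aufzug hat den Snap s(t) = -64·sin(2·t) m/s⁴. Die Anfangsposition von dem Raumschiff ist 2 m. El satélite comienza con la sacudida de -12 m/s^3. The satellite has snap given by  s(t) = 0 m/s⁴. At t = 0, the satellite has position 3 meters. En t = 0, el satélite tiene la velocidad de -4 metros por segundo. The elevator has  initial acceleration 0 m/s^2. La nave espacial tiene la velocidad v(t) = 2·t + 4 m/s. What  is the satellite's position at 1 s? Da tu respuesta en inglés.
To solve this, we need to take 4 antiderivatives of our snap equation s(t) = 0. The antiderivative of snap is jerk. Using j(0) = -12, we get j(t) = -12. The integral of jerk is acceleration. Using a(0) = 4, we get a(t) = 4 - 12·t. Integrating acceleration and using the initial condition v(0) = -4, we get v(t) = -6·t^2 + 4·t - 4. Finding the integral of v(t) and using x(0) = 3: x(t) = -2·t^3 + 2·t^2 - 4·t + 3. Using x(t) = -2·t^3 + 2·t^2 - 4·t + 3 and substituting t = 1, we find x = -1.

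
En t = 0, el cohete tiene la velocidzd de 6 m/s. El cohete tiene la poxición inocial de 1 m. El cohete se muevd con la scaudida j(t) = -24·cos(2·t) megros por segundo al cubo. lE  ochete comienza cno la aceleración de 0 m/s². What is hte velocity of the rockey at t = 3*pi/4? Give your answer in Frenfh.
Pour résoudre ceci, nous devons prendre 2 primitives de notre équation du jerk j(t) = -24·cos(2·t). L'intégrale du jerk est l'accélération. En utilisant a(0) = 0, nous obtenons a(t) = -12·sin(2·t). En intégrant l'accélération et en utilisant la condition initiale v(0) = 6, nous obtenons v(t) = 6·cos(2·t). Nous avons la vitesse v(t) = 6·cos(2·t). En substituant t = 3*pi/4: v(3*pi/4) = 0.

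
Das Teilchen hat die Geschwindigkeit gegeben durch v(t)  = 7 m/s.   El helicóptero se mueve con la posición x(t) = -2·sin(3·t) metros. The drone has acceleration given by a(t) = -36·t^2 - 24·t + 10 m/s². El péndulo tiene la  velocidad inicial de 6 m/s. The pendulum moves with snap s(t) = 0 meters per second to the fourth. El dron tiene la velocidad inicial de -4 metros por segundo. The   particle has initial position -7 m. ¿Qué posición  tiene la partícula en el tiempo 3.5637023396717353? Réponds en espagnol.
Debemos encontrar la integral de nuestra ecuación de la velocidad v(t) = 7 1 vez. Tomando ∫v(t)dt y aplicando x(0) = -7, encontramos x(t) = 7·t - 7. Tenemos la posición x(t) = 7·t - 7. Sustituyendo t = 3.5637023396717353: x(3.5637023396717353) = 17.9459163777021.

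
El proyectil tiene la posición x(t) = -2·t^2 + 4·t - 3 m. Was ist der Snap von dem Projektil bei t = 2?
Ausgehend von der Position x(t) = -2·t^2 + 4·t - 3, nehmen wir 4 Ableitungen. Mit d/dt von x(t) finden wir v(t) = 4 - 4·t. Die Ableitung von der Geschwindigkeit ergibt die Beschleunigung: a(t) = -4. Mit d/dt von a(t) finden wir j(t) = 0. Mit d/dt von j(t) finden wir s(t) = 0. Wir haben den Snap s(t) = 0. Durch Einsetzen von t = 2: s(2) = 0.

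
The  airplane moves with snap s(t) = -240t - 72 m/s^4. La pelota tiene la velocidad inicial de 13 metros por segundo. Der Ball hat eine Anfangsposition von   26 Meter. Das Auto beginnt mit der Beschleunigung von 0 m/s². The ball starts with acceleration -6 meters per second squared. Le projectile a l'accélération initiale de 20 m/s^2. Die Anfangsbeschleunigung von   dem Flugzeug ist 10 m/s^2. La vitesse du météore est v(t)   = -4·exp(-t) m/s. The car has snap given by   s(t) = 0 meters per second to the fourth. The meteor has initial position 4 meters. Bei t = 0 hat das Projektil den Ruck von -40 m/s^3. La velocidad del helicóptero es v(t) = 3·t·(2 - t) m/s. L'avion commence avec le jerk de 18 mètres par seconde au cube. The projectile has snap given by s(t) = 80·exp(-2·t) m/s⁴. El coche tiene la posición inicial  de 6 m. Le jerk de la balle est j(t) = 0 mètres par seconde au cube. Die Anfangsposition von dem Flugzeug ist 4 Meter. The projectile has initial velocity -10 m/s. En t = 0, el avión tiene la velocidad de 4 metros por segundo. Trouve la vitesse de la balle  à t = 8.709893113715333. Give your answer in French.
En partant du jerk j(t) = 0, nous prenons 2 intégrales. La primitive du jerk est l'accélération. En utilisant a(0) = -6, nous obtenons a(t) = -6. L'intégrale de l'accélération, avec v(0) = 13, donne la vitesse: v(t) = 13 - 6·t. De l'équation de la vitesse v(t) = 13 - 6·t, nous substituons t = 8.709893113715333 pour obtenir v = -39.2593586822920.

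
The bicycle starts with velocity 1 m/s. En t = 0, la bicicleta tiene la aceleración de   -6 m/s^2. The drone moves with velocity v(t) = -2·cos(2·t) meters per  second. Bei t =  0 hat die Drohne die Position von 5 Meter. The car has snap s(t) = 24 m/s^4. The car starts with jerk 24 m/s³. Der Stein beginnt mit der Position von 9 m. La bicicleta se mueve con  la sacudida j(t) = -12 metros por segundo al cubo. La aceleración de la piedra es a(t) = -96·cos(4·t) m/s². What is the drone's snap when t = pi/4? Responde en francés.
Pour résoudre ceci, nous devons prendre 3 dérivées de notre équation de la vitesse v(t) = -2·cos(2·t). La dérivée de la vitesse donne l'accélération: a(t) = 4·sin(2·t). En dérivant l'accélération, nous obtenons le jerk: j(t) = 8·cos(2·t). En prenant d/dt de j(t), nous trouvons s(t) = -16·sin(2·t). En utilisant s(t) = -16·sin(2·t) et en substituant t = pi/4, nous trouvons s = -16.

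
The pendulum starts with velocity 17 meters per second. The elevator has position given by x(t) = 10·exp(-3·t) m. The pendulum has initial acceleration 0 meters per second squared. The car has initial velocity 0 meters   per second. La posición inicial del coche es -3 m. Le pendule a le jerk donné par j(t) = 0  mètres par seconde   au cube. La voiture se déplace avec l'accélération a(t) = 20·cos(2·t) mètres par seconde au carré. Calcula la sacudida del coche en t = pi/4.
Debemos derivar nuestra ecuación de la aceleración a(t) = 20·cos(2·t) 1 vez. Derivando la aceleración, obtenemos la sacudida: j(t) = -40·sin(2·t). De la ecuación de la sacudida j(t) = -40·sin(2·t), sustituimos t = pi/4 para obtener j = -40.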